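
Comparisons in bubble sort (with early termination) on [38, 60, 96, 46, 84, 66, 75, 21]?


Algorithm: bubble sort (with early termination)
Input: [38, 60, 96, 46, 84, 66, 75, 21]
Sorted: [21, 38, 46, 60, 66, 75, 84, 96]

28


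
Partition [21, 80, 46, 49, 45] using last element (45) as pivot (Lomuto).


Pivot: 45
  21 <= 45: advance i (no swap)
Place pivot at 1: [21, 45, 46, 49, 80]

Partitioned: [21, 45, 46, 49, 80]


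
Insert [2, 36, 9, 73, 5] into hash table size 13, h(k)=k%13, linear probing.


Insert 2: h=2 -> slot 2
Insert 36: h=10 -> slot 10
Insert 9: h=9 -> slot 9
Insert 73: h=8 -> slot 8
Insert 5: h=5 -> slot 5

Table: [None, None, 2, None, None, 5, None, None, 73, 9, 36, None, None]


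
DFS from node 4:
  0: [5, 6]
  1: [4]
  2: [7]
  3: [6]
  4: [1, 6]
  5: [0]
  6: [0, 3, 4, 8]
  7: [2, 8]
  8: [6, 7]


Visit 4, push [6, 1]
Visit 1, push []
Visit 6, push [8, 3, 0]
Visit 0, push [5]
Visit 5, push []
Visit 3, push []
Visit 8, push [7]
Visit 7, push [2]
Visit 2, push []

DFS order: [4, 1, 6, 0, 5, 3, 8, 7, 2]


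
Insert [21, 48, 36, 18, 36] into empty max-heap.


Insert 21: [21]
Insert 48: [48, 21]
Insert 36: [48, 21, 36]
Insert 18: [48, 21, 36, 18]
Insert 36: [48, 36, 36, 18, 21]

Final heap: [48, 36, 36, 18, 21]


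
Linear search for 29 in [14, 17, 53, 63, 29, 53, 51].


i=0: 14!=29
i=1: 17!=29
i=2: 53!=29
i=3: 63!=29
i=4: 29==29 found!

Found at 4, 5 comps


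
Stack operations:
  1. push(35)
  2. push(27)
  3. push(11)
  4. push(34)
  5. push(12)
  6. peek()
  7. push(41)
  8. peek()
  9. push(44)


push(35) -> [35]
push(27) -> [35, 27]
push(11) -> [35, 27, 11]
push(34) -> [35, 27, 11, 34]
push(12) -> [35, 27, 11, 34, 12]
peek()->12
push(41) -> [35, 27, 11, 34, 12, 41]
peek()->41
push(44) -> [35, 27, 11, 34, 12, 41, 44]

Final stack: [35, 27, 11, 34, 12, 41, 44]


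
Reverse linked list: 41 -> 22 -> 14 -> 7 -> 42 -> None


Step 1: curr=41, set curr.next=prev(None) | reversed so far: 41
Step 2: curr=22, set curr.next=prev(41) | reversed so far: 22 -> 41
Step 3: curr=14, set curr.next=prev(22) | reversed so far: 14 -> 22 -> 41
Step 4: curr=7, set curr.next=prev(14) | reversed so far: 7 -> 14 -> 22 -> 41
Step 5: curr=42, set curr.next=prev(7) | reversed so far: 42 -> 7 -> 14 -> 22 -> 41

42 -> 7 -> 14 -> 22 -> 41 -> None


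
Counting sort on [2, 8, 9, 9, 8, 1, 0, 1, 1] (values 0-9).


Input: [2, 8, 9, 9, 8, 1, 0, 1, 1]
Counts: [1, 3, 1, 0, 0, 0, 0, 0, 2, 2]

Sorted: [0, 1, 1, 1, 2, 8, 8, 9, 9]


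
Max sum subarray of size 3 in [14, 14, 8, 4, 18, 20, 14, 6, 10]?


[0:3]: 36
[1:4]: 26
[2:5]: 30
[3:6]: 42
[4:7]: 52
[5:8]: 40
[6:9]: 30

Max: 52 at [4:7]


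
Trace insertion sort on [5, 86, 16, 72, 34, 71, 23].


Initial: [5, 86, 16, 72, 34, 71, 23]
Insert 86: [5, 86, 16, 72, 34, 71, 23]
Insert 16: [5, 16, 86, 72, 34, 71, 23]
Insert 72: [5, 16, 72, 86, 34, 71, 23]
Insert 34: [5, 16, 34, 72, 86, 71, 23]
Insert 71: [5, 16, 34, 71, 72, 86, 23]
Insert 23: [5, 16, 23, 34, 71, 72, 86]

Sorted: [5, 16, 23, 34, 71, 72, 86]


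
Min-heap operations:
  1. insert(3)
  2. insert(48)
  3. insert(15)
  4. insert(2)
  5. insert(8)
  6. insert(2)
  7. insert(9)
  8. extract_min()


insert(3) -> [3]
insert(48) -> [3, 48]
insert(15) -> [3, 48, 15]
insert(2) -> [2, 3, 15, 48]
insert(8) -> [2, 3, 15, 48, 8]
insert(2) -> [2, 3, 2, 48, 8, 15]
insert(9) -> [2, 3, 2, 48, 8, 15, 9]
extract_min()->2, [2, 3, 9, 48, 8, 15]

Final heap: [2, 3, 9, 48, 8, 15]


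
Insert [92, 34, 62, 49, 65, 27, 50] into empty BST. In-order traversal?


Insert 92: root
Insert 34: L from 92
Insert 62: L from 92 -> R from 34
Insert 49: L from 92 -> R from 34 -> L from 62
Insert 65: L from 92 -> R from 34 -> R from 62
Insert 27: L from 92 -> L from 34
Insert 50: L from 92 -> R from 34 -> L from 62 -> R from 49

In-order: [27, 34, 49, 50, 62, 65, 92]


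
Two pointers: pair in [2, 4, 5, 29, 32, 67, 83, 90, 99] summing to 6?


lo=0(2)+hi=8(99)=101
lo=0(2)+hi=7(90)=92
lo=0(2)+hi=6(83)=85
lo=0(2)+hi=5(67)=69
lo=0(2)+hi=4(32)=34
lo=0(2)+hi=3(29)=31
lo=0(2)+hi=2(5)=7
lo=0(2)+hi=1(4)=6

Yes: 2+4=6


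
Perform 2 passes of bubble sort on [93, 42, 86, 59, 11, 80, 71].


Initial: [93, 42, 86, 59, 11, 80, 71]
Pass 1: [42, 86, 59, 11, 80, 71, 93] (6 swaps)
Pass 2: [42, 59, 11, 80, 71, 86, 93] (4 swaps)

After 2 passes: [42, 59, 11, 80, 71, 86, 93]


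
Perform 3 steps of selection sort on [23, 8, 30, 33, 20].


Initial: [23, 8, 30, 33, 20]
Step 1: min=8 at 1
  Swap: [8, 23, 30, 33, 20]
Step 2: min=20 at 4
  Swap: [8, 20, 30, 33, 23]
Step 3: min=23 at 4
  Swap: [8, 20, 23, 33, 30]

After 3 steps: [8, 20, 23, 33, 30]


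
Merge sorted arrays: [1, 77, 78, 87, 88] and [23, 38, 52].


Take 1 from A
Take 23 from B
Take 38 from B
Take 52 from B

Merged: [1, 23, 38, 52, 77, 78, 87, 88]


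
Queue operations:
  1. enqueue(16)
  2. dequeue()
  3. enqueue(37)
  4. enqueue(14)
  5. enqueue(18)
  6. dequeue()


enqueue(16) -> [16]
dequeue()->16, []
enqueue(37) -> [37]
enqueue(14) -> [37, 14]
enqueue(18) -> [37, 14, 18]
dequeue()->37, [14, 18]

Final queue: [14, 18]


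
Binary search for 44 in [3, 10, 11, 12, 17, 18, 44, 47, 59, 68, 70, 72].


Step 1: lo=0, hi=11, mid=5, val=18
Step 2: lo=6, hi=11, mid=8, val=59
Step 3: lo=6, hi=7, mid=6, val=44

Found at index 6


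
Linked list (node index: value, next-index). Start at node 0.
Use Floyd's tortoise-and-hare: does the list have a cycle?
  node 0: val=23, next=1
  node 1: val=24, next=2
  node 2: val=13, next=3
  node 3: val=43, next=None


Floyd's tortoise (slow, +1) and hare (fast, +2):
  init: slow=0, fast=0
  step 1: slow=1, fast=2
  step 2: fast 2->3->None, no cycle

Cycle: no


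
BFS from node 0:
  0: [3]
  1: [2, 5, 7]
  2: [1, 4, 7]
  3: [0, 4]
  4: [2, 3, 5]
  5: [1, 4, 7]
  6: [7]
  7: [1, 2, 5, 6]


Visit 0, enqueue [3]
Visit 3, enqueue [4]
Visit 4, enqueue [2, 5]
Visit 2, enqueue [1, 7]
Visit 5, enqueue []
Visit 1, enqueue []
Visit 7, enqueue [6]
Visit 6, enqueue []

BFS order: [0, 3, 4, 2, 5, 1, 7, 6]


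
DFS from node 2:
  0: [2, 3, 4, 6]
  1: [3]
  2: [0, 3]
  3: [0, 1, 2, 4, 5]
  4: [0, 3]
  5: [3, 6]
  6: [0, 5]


Visit 2, push [3, 0]
Visit 0, push [6, 4, 3]
Visit 3, push [5, 4, 1]
Visit 1, push []
Visit 4, push []
Visit 5, push [6]
Visit 6, push []

DFS order: [2, 0, 3, 1, 4, 5, 6]


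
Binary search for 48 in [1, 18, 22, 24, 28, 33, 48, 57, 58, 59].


Step 1: lo=0, hi=9, mid=4, val=28
Step 2: lo=5, hi=9, mid=7, val=57
Step 3: lo=5, hi=6, mid=5, val=33
Step 4: lo=6, hi=6, mid=6, val=48

Found at index 6


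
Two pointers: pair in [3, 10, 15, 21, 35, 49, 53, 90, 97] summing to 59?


lo=0(3)+hi=8(97)=100
lo=0(3)+hi=7(90)=93
lo=0(3)+hi=6(53)=56
lo=1(10)+hi=6(53)=63
lo=1(10)+hi=5(49)=59

Yes: 10+49=59


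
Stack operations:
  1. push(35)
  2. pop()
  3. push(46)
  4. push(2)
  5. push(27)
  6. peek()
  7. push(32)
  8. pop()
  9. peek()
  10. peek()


push(35) -> [35]
pop()->35, []
push(46) -> [46]
push(2) -> [46, 2]
push(27) -> [46, 2, 27]
peek()->27
push(32) -> [46, 2, 27, 32]
pop()->32, [46, 2, 27]
peek()->27
peek()->27

Final stack: [46, 2, 27]


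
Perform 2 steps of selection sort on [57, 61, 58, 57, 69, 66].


Initial: [57, 61, 58, 57, 69, 66]
Step 1: min=57 at 0
  Swap: [57, 61, 58, 57, 69, 66]
Step 2: min=57 at 3
  Swap: [57, 57, 58, 61, 69, 66]

After 2 steps: [57, 57, 58, 61, 69, 66]


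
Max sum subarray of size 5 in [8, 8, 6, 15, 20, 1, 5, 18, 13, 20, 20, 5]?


[0:5]: 57
[1:6]: 50
[2:7]: 47
[3:8]: 59
[4:9]: 57
[5:10]: 57
[6:11]: 76
[7:12]: 76

Max: 76 at [6:11]


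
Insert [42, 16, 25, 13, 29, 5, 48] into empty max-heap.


Insert 42: [42]
Insert 16: [42, 16]
Insert 25: [42, 16, 25]
Insert 13: [42, 16, 25, 13]
Insert 29: [42, 29, 25, 13, 16]
Insert 5: [42, 29, 25, 13, 16, 5]
Insert 48: [48, 29, 42, 13, 16, 5, 25]

Final heap: [48, 29, 42, 13, 16, 5, 25]


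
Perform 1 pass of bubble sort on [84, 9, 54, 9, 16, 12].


Initial: [84, 9, 54, 9, 16, 12]
Pass 1: [9, 54, 9, 16, 12, 84] (5 swaps)

After 1 pass: [9, 54, 9, 16, 12, 84]


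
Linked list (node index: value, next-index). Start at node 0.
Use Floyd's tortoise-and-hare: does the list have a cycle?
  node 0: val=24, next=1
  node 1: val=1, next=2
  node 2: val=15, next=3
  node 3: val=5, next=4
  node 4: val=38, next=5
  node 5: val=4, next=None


Floyd's tortoise (slow, +1) and hare (fast, +2):
  init: slow=0, fast=0
  step 1: slow=1, fast=2
  step 2: slow=2, fast=4
  step 3: fast 4->5->None, no cycle

Cycle: no


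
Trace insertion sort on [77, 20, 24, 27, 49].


Initial: [77, 20, 24, 27, 49]
Insert 20: [20, 77, 24, 27, 49]
Insert 24: [20, 24, 77, 27, 49]
Insert 27: [20, 24, 27, 77, 49]
Insert 49: [20, 24, 27, 49, 77]

Sorted: [20, 24, 27, 49, 77]


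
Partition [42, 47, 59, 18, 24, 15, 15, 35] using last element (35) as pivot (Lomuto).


Pivot: 35
  18 <= 35: swap -> [18, 47, 59, 42, 24, 15, 15, 35]
  24 <= 35: swap -> [18, 24, 59, 42, 47, 15, 15, 35]
  15 <= 35: swap -> [18, 24, 15, 42, 47, 59, 15, 35]
  15 <= 35: swap -> [18, 24, 15, 15, 47, 59, 42, 35]
Place pivot at 4: [18, 24, 15, 15, 35, 59, 42, 47]

Partitioned: [18, 24, 15, 15, 35, 59, 42, 47]


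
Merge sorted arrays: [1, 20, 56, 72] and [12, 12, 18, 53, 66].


Take 1 from A
Take 12 from B
Take 12 from B
Take 18 from B
Take 20 from A
Take 53 from B
Take 56 from A
Take 66 from B

Merged: [1, 12, 12, 18, 20, 53, 56, 66, 72]


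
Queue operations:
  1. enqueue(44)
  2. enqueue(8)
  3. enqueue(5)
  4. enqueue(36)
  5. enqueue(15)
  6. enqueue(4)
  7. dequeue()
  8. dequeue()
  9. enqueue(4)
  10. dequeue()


enqueue(44) -> [44]
enqueue(8) -> [44, 8]
enqueue(5) -> [44, 8, 5]
enqueue(36) -> [44, 8, 5, 36]
enqueue(15) -> [44, 8, 5, 36, 15]
enqueue(4) -> [44, 8, 5, 36, 15, 4]
dequeue()->44, [8, 5, 36, 15, 4]
dequeue()->8, [5, 36, 15, 4]
enqueue(4) -> [5, 36, 15, 4, 4]
dequeue()->5, [36, 15, 4, 4]

Final queue: [36, 15, 4, 4]


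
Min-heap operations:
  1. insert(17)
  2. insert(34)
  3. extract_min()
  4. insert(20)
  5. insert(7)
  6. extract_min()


insert(17) -> [17]
insert(34) -> [17, 34]
extract_min()->17, [34]
insert(20) -> [20, 34]
insert(7) -> [7, 34, 20]
extract_min()->7, [20, 34]

Final heap: [20, 34]


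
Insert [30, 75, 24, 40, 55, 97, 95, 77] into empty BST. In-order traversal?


Insert 30: root
Insert 75: R from 30
Insert 24: L from 30
Insert 40: R from 30 -> L from 75
Insert 55: R from 30 -> L from 75 -> R from 40
Insert 97: R from 30 -> R from 75
Insert 95: R from 30 -> R from 75 -> L from 97
Insert 77: R from 30 -> R from 75 -> L from 97 -> L from 95

In-order: [24, 30, 40, 55, 75, 77, 95, 97]


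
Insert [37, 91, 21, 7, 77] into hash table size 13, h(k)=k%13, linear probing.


Insert 37: h=11 -> slot 11
Insert 91: h=0 -> slot 0
Insert 21: h=8 -> slot 8
Insert 7: h=7 -> slot 7
Insert 77: h=12 -> slot 12

Table: [91, None, None, None, None, None, None, 7, 21, None, None, 37, 77]


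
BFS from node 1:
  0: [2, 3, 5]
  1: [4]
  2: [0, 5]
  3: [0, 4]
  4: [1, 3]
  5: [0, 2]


Visit 1, enqueue [4]
Visit 4, enqueue [3]
Visit 3, enqueue [0]
Visit 0, enqueue [2, 5]
Visit 2, enqueue []
Visit 5, enqueue []

BFS order: [1, 4, 3, 0, 2, 5]


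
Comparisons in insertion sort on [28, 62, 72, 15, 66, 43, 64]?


Algorithm: insertion sort
Input: [28, 62, 72, 15, 66, 43, 64]
Sorted: [15, 28, 43, 62, 64, 66, 72]

14


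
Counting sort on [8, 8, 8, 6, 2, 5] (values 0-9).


Input: [8, 8, 8, 6, 2, 5]
Counts: [0, 0, 1, 0, 0, 1, 1, 0, 3, 0]

Sorted: [2, 5, 6, 8, 8, 8]


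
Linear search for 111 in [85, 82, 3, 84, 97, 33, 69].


i=0: 85!=111
i=1: 82!=111
i=2: 3!=111
i=3: 84!=111
i=4: 97!=111
i=5: 33!=111
i=6: 69!=111

Not found, 7 comps


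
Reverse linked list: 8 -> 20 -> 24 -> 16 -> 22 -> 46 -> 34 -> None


Step 1: curr=8, set curr.next=prev(None) | reversed so far: 8
Step 2: curr=20, set curr.next=prev(8) | reversed so far: 20 -> 8
Step 3: curr=24, set curr.next=prev(20) | reversed so far: 24 -> 20 -> 8
Step 4: curr=16, set curr.next=prev(24) | reversed so far: 16 -> 24 -> 20 -> 8
Step 5: curr=22, set curr.next=prev(16) | reversed so far: 22 -> 16 -> 24 -> 20 -> 8
Step 6: curr=46, set curr.next=prev(22) | reversed so far: 46 -> 22 -> 16 -> 24 -> 20 -> 8
Step 7: curr=34, set curr.next=prev(46) | reversed so far: 34 -> 46 -> 22 -> 16 -> 24 -> 20 -> 8

34 -> 46 -> 22 -> 16 -> 24 -> 20 -> 8 -> None


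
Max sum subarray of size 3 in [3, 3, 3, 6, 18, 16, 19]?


[0:3]: 9
[1:4]: 12
[2:5]: 27
[3:6]: 40
[4:7]: 53

Max: 53 at [4:7]


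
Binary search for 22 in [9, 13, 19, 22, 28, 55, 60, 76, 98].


Step 1: lo=0, hi=8, mid=4, val=28
Step 2: lo=0, hi=3, mid=1, val=13
Step 3: lo=2, hi=3, mid=2, val=19
Step 4: lo=3, hi=3, mid=3, val=22

Found at index 3


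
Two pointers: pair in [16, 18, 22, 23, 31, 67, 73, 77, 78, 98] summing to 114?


lo=0(16)+hi=9(98)=114

Yes: 16+98=114


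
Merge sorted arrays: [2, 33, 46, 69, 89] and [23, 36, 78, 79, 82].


Take 2 from A
Take 23 from B
Take 33 from A
Take 36 from B
Take 46 from A
Take 69 from A
Take 78 from B
Take 79 from B
Take 82 from B

Merged: [2, 23, 33, 36, 46, 69, 78, 79, 82, 89]


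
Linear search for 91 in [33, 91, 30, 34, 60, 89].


i=0: 33!=91
i=1: 91==91 found!

Found at 1, 2 comps


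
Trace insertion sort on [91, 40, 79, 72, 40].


Initial: [91, 40, 79, 72, 40]
Insert 40: [40, 91, 79, 72, 40]
Insert 79: [40, 79, 91, 72, 40]
Insert 72: [40, 72, 79, 91, 40]
Insert 40: [40, 40, 72, 79, 91]

Sorted: [40, 40, 72, 79, 91]


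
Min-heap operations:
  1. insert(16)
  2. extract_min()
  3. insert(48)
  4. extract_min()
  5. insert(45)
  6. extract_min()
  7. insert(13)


insert(16) -> [16]
extract_min()->16, []
insert(48) -> [48]
extract_min()->48, []
insert(45) -> [45]
extract_min()->45, []
insert(13) -> [13]

Final heap: [13]


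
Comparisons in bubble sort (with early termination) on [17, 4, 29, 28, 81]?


Algorithm: bubble sort (with early termination)
Input: [17, 4, 29, 28, 81]
Sorted: [4, 17, 28, 29, 81]

7


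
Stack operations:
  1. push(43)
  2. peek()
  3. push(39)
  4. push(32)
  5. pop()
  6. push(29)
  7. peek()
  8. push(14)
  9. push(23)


push(43) -> [43]
peek()->43
push(39) -> [43, 39]
push(32) -> [43, 39, 32]
pop()->32, [43, 39]
push(29) -> [43, 39, 29]
peek()->29
push(14) -> [43, 39, 29, 14]
push(23) -> [43, 39, 29, 14, 23]

Final stack: [43, 39, 29, 14, 23]


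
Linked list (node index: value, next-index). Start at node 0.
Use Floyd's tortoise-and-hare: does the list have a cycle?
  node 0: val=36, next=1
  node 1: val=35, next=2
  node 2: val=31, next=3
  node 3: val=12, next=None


Floyd's tortoise (slow, +1) and hare (fast, +2):
  init: slow=0, fast=0
  step 1: slow=1, fast=2
  step 2: fast 2->3->None, no cycle

Cycle: no


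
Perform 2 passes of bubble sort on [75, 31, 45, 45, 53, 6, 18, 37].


Initial: [75, 31, 45, 45, 53, 6, 18, 37]
Pass 1: [31, 45, 45, 53, 6, 18, 37, 75] (7 swaps)
Pass 2: [31, 45, 45, 6, 18, 37, 53, 75] (3 swaps)

After 2 passes: [31, 45, 45, 6, 18, 37, 53, 75]


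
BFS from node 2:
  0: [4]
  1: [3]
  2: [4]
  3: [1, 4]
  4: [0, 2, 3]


Visit 2, enqueue [4]
Visit 4, enqueue [0, 3]
Visit 0, enqueue []
Visit 3, enqueue [1]
Visit 1, enqueue []

BFS order: [2, 4, 0, 3, 1]


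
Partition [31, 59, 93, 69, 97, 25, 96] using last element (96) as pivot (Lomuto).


Pivot: 96
  31 <= 96: advance i (no swap)
  59 <= 96: advance i (no swap)
  93 <= 96: advance i (no swap)
  69 <= 96: advance i (no swap)
  25 <= 96: swap -> [31, 59, 93, 69, 25, 97, 96]
Place pivot at 5: [31, 59, 93, 69, 25, 96, 97]

Partitioned: [31, 59, 93, 69, 25, 96, 97]


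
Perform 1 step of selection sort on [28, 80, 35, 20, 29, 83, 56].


Initial: [28, 80, 35, 20, 29, 83, 56]
Step 1: min=20 at 3
  Swap: [20, 80, 35, 28, 29, 83, 56]

After 1 step: [20, 80, 35, 28, 29, 83, 56]


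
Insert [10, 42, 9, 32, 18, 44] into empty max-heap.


Insert 10: [10]
Insert 42: [42, 10]
Insert 9: [42, 10, 9]
Insert 32: [42, 32, 9, 10]
Insert 18: [42, 32, 9, 10, 18]
Insert 44: [44, 32, 42, 10, 18, 9]

Final heap: [44, 32, 42, 10, 18, 9]


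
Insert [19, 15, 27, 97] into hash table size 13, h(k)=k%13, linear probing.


Insert 19: h=6 -> slot 6
Insert 15: h=2 -> slot 2
Insert 27: h=1 -> slot 1
Insert 97: h=6, 1 probes -> slot 7

Table: [None, 27, 15, None, None, None, 19, 97, None, None, None, None, None]


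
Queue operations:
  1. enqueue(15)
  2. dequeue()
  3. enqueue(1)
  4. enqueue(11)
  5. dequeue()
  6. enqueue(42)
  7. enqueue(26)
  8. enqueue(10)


enqueue(15) -> [15]
dequeue()->15, []
enqueue(1) -> [1]
enqueue(11) -> [1, 11]
dequeue()->1, [11]
enqueue(42) -> [11, 42]
enqueue(26) -> [11, 42, 26]
enqueue(10) -> [11, 42, 26, 10]

Final queue: [11, 42, 26, 10]


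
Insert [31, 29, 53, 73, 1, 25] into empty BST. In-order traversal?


Insert 31: root
Insert 29: L from 31
Insert 53: R from 31
Insert 73: R from 31 -> R from 53
Insert 1: L from 31 -> L from 29
Insert 25: L from 31 -> L from 29 -> R from 1

In-order: [1, 25, 29, 31, 53, 73]


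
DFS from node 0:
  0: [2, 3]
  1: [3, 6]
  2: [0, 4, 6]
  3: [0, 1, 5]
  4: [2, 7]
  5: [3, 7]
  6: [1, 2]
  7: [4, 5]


Visit 0, push [3, 2]
Visit 2, push [6, 4]
Visit 4, push [7]
Visit 7, push [5]
Visit 5, push [3]
Visit 3, push [1]
Visit 1, push [6]
Visit 6, push []

DFS order: [0, 2, 4, 7, 5, 3, 1, 6]


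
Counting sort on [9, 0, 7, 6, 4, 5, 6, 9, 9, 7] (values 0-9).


Input: [9, 0, 7, 6, 4, 5, 6, 9, 9, 7]
Counts: [1, 0, 0, 0, 1, 1, 2, 2, 0, 3]

Sorted: [0, 4, 5, 6, 6, 7, 7, 9, 9, 9]


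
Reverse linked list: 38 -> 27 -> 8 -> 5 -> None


Step 1: curr=38, set curr.next=prev(None) | reversed so far: 38
Step 2: curr=27, set curr.next=prev(38) | reversed so far: 27 -> 38
Step 3: curr=8, set curr.next=prev(27) | reversed so far: 8 -> 27 -> 38
Step 4: curr=5, set curr.next=prev(8) | reversed so far: 5 -> 8 -> 27 -> 38

5 -> 8 -> 27 -> 38 -> None


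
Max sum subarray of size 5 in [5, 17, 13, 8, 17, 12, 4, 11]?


[0:5]: 60
[1:6]: 67
[2:7]: 54
[3:8]: 52

Max: 67 at [1:6]


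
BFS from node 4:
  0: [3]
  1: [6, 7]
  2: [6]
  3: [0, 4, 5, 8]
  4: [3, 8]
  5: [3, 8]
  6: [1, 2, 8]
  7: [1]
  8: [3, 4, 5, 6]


Visit 4, enqueue [3, 8]
Visit 3, enqueue [0, 5]
Visit 8, enqueue [6]
Visit 0, enqueue []
Visit 5, enqueue []
Visit 6, enqueue [1, 2]
Visit 1, enqueue [7]
Visit 2, enqueue []
Visit 7, enqueue []

BFS order: [4, 3, 8, 0, 5, 6, 1, 2, 7]


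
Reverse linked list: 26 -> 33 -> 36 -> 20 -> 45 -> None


Step 1: curr=26, set curr.next=prev(None) | reversed so far: 26
Step 2: curr=33, set curr.next=prev(26) | reversed so far: 33 -> 26
Step 3: curr=36, set curr.next=prev(33) | reversed so far: 36 -> 33 -> 26
Step 4: curr=20, set curr.next=prev(36) | reversed so far: 20 -> 36 -> 33 -> 26
Step 5: curr=45, set curr.next=prev(20) | reversed so far: 45 -> 20 -> 36 -> 33 -> 26

45 -> 20 -> 36 -> 33 -> 26 -> None


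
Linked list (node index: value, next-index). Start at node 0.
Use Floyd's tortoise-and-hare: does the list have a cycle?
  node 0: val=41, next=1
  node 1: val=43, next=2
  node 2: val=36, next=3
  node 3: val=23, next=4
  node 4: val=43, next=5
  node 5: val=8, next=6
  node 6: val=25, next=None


Floyd's tortoise (slow, +1) and hare (fast, +2):
  init: slow=0, fast=0
  step 1: slow=1, fast=2
  step 2: slow=2, fast=4
  step 3: slow=3, fast=6
  step 4: fast -> None, no cycle

Cycle: no


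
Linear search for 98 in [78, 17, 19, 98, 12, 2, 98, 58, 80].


i=0: 78!=98
i=1: 17!=98
i=2: 19!=98
i=3: 98==98 found!

Found at 3, 4 comps


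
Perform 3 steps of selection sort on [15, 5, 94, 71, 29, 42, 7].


Initial: [15, 5, 94, 71, 29, 42, 7]
Step 1: min=5 at 1
  Swap: [5, 15, 94, 71, 29, 42, 7]
Step 2: min=7 at 6
  Swap: [5, 7, 94, 71, 29, 42, 15]
Step 3: min=15 at 6
  Swap: [5, 7, 15, 71, 29, 42, 94]

After 3 steps: [5, 7, 15, 71, 29, 42, 94]


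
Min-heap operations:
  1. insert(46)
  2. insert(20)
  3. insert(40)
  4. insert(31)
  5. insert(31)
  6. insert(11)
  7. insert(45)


insert(46) -> [46]
insert(20) -> [20, 46]
insert(40) -> [20, 46, 40]
insert(31) -> [20, 31, 40, 46]
insert(31) -> [20, 31, 40, 46, 31]
insert(11) -> [11, 31, 20, 46, 31, 40]
insert(45) -> [11, 31, 20, 46, 31, 40, 45]

Final heap: [11, 31, 20, 46, 31, 40, 45]


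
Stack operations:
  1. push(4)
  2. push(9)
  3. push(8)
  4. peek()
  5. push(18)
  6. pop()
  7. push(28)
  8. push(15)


push(4) -> [4]
push(9) -> [4, 9]
push(8) -> [4, 9, 8]
peek()->8
push(18) -> [4, 9, 8, 18]
pop()->18, [4, 9, 8]
push(28) -> [4, 9, 8, 28]
push(15) -> [4, 9, 8, 28, 15]

Final stack: [4, 9, 8, 28, 15]


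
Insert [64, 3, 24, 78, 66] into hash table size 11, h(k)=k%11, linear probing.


Insert 64: h=9 -> slot 9
Insert 3: h=3 -> slot 3
Insert 24: h=2 -> slot 2
Insert 78: h=1 -> slot 1
Insert 66: h=0 -> slot 0

Table: [66, 78, 24, 3, None, None, None, None, None, 64, None]


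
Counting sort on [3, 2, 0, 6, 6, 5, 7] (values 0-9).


Input: [3, 2, 0, 6, 6, 5, 7]
Counts: [1, 0, 1, 1, 0, 1, 2, 1, 0, 0]

Sorted: [0, 2, 3, 5, 6, 6, 7]


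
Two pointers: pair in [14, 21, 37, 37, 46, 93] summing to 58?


lo=0(14)+hi=5(93)=107
lo=0(14)+hi=4(46)=60
lo=0(14)+hi=3(37)=51
lo=1(21)+hi=3(37)=58

Yes: 21+37=58


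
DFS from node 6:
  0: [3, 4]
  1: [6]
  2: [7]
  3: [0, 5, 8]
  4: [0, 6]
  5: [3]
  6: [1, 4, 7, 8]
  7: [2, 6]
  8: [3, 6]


Visit 6, push [8, 7, 4, 1]
Visit 1, push []
Visit 4, push [0]
Visit 0, push [3]
Visit 3, push [8, 5]
Visit 5, push []
Visit 8, push []
Visit 7, push [2]
Visit 2, push []

DFS order: [6, 1, 4, 0, 3, 5, 8, 7, 2]


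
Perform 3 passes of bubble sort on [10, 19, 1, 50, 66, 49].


Initial: [10, 19, 1, 50, 66, 49]
Pass 1: [10, 1, 19, 50, 49, 66] (2 swaps)
Pass 2: [1, 10, 19, 49, 50, 66] (2 swaps)
Pass 3: [1, 10, 19, 49, 50, 66] (0 swaps)

After 3 passes: [1, 10, 19, 49, 50, 66]


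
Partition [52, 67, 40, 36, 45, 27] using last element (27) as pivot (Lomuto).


Pivot: 27
Place pivot at 0: [27, 67, 40, 36, 45, 52]

Partitioned: [27, 67, 40, 36, 45, 52]


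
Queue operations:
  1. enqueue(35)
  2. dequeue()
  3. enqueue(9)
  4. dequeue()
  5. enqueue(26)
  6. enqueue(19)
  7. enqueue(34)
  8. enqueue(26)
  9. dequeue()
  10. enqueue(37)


enqueue(35) -> [35]
dequeue()->35, []
enqueue(9) -> [9]
dequeue()->9, []
enqueue(26) -> [26]
enqueue(19) -> [26, 19]
enqueue(34) -> [26, 19, 34]
enqueue(26) -> [26, 19, 34, 26]
dequeue()->26, [19, 34, 26]
enqueue(37) -> [19, 34, 26, 37]

Final queue: [19, 34, 26, 37]


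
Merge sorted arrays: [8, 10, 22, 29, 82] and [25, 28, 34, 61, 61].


Take 8 from A
Take 10 from A
Take 22 from A
Take 25 from B
Take 28 from B
Take 29 from A
Take 34 from B
Take 61 from B
Take 61 from B

Merged: [8, 10, 22, 25, 28, 29, 34, 61, 61, 82]


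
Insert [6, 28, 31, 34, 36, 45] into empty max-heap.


Insert 6: [6]
Insert 28: [28, 6]
Insert 31: [31, 6, 28]
Insert 34: [34, 31, 28, 6]
Insert 36: [36, 34, 28, 6, 31]
Insert 45: [45, 34, 36, 6, 31, 28]

Final heap: [45, 34, 36, 6, 31, 28]


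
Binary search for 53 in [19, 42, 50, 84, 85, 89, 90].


Step 1: lo=0, hi=6, mid=3, val=84
Step 2: lo=0, hi=2, mid=1, val=42
Step 3: lo=2, hi=2, mid=2, val=50

Not found


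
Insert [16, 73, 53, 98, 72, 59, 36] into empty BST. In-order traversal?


Insert 16: root
Insert 73: R from 16
Insert 53: R from 16 -> L from 73
Insert 98: R from 16 -> R from 73
Insert 72: R from 16 -> L from 73 -> R from 53
Insert 59: R from 16 -> L from 73 -> R from 53 -> L from 72
Insert 36: R from 16 -> L from 73 -> L from 53

In-order: [16, 36, 53, 59, 72, 73, 98]


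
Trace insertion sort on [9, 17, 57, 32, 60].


Initial: [9, 17, 57, 32, 60]
Insert 17: [9, 17, 57, 32, 60]
Insert 57: [9, 17, 57, 32, 60]
Insert 32: [9, 17, 32, 57, 60]
Insert 60: [9, 17, 32, 57, 60]

Sorted: [9, 17, 32, 57, 60]


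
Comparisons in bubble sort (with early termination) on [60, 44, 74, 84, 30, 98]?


Algorithm: bubble sort (with early termination)
Input: [60, 44, 74, 84, 30, 98]
Sorted: [30, 44, 60, 74, 84, 98]

15


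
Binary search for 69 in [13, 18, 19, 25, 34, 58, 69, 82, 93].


Step 1: lo=0, hi=8, mid=4, val=34
Step 2: lo=5, hi=8, mid=6, val=69

Found at index 6


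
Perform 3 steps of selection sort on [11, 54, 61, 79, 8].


Initial: [11, 54, 61, 79, 8]
Step 1: min=8 at 4
  Swap: [8, 54, 61, 79, 11]
Step 2: min=11 at 4
  Swap: [8, 11, 61, 79, 54]
Step 3: min=54 at 4
  Swap: [8, 11, 54, 79, 61]

After 3 steps: [8, 11, 54, 79, 61]


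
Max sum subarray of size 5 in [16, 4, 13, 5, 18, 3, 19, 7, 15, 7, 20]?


[0:5]: 56
[1:6]: 43
[2:7]: 58
[3:8]: 52
[4:9]: 62
[5:10]: 51
[6:11]: 68

Max: 68 at [6:11]


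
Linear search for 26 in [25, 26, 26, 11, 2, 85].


i=0: 25!=26
i=1: 26==26 found!

Found at 1, 2 comps


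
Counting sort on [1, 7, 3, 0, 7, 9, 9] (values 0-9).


Input: [1, 7, 3, 0, 7, 9, 9]
Counts: [1, 1, 0, 1, 0, 0, 0, 2, 0, 2]

Sorted: [0, 1, 3, 7, 7, 9, 9]


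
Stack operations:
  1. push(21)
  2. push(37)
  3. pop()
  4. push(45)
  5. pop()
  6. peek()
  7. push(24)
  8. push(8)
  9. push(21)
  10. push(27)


push(21) -> [21]
push(37) -> [21, 37]
pop()->37, [21]
push(45) -> [21, 45]
pop()->45, [21]
peek()->21
push(24) -> [21, 24]
push(8) -> [21, 24, 8]
push(21) -> [21, 24, 8, 21]
push(27) -> [21, 24, 8, 21, 27]

Final stack: [21, 24, 8, 21, 27]


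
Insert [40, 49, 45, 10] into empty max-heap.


Insert 40: [40]
Insert 49: [49, 40]
Insert 45: [49, 40, 45]
Insert 10: [49, 40, 45, 10]

Final heap: [49, 40, 45, 10]


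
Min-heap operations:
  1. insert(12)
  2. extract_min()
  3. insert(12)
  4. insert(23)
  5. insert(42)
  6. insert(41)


insert(12) -> [12]
extract_min()->12, []
insert(12) -> [12]
insert(23) -> [12, 23]
insert(42) -> [12, 23, 42]
insert(41) -> [12, 23, 42, 41]

Final heap: [12, 23, 42, 41]


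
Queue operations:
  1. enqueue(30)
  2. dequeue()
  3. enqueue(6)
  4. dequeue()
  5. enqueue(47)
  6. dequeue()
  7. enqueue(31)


enqueue(30) -> [30]
dequeue()->30, []
enqueue(6) -> [6]
dequeue()->6, []
enqueue(47) -> [47]
dequeue()->47, []
enqueue(31) -> [31]

Final queue: [31]


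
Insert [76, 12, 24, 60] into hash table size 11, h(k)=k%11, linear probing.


Insert 76: h=10 -> slot 10
Insert 12: h=1 -> slot 1
Insert 24: h=2 -> slot 2
Insert 60: h=5 -> slot 5

Table: [None, 12, 24, None, None, 60, None, None, None, None, 76]


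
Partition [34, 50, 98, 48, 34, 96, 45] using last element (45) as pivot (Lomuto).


Pivot: 45
  34 <= 45: advance i (no swap)
  34 <= 45: swap -> [34, 34, 98, 48, 50, 96, 45]
Place pivot at 2: [34, 34, 45, 48, 50, 96, 98]

Partitioned: [34, 34, 45, 48, 50, 96, 98]


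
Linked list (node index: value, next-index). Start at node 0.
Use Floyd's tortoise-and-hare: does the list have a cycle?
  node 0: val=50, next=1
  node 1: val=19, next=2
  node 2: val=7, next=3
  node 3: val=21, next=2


Floyd's tortoise (slow, +1) and hare (fast, +2):
  init: slow=0, fast=0
  step 1: slow=1, fast=2
  step 2: slow=2, fast=2
  slow == fast at node 2: cycle detected

Cycle: yes


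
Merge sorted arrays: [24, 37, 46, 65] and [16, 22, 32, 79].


Take 16 from B
Take 22 from B
Take 24 from A
Take 32 from B
Take 37 from A
Take 46 from A
Take 65 from A

Merged: [16, 22, 24, 32, 37, 46, 65, 79]


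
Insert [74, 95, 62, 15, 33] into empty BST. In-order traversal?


Insert 74: root
Insert 95: R from 74
Insert 62: L from 74
Insert 15: L from 74 -> L from 62
Insert 33: L from 74 -> L from 62 -> R from 15

In-order: [15, 33, 62, 74, 95]


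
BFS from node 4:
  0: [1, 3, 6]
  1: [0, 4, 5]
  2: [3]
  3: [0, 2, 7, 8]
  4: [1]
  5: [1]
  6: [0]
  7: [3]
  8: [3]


Visit 4, enqueue [1]
Visit 1, enqueue [0, 5]
Visit 0, enqueue [3, 6]
Visit 5, enqueue []
Visit 3, enqueue [2, 7, 8]
Visit 6, enqueue []
Visit 2, enqueue []
Visit 7, enqueue []
Visit 8, enqueue []

BFS order: [4, 1, 0, 5, 3, 6, 2, 7, 8]


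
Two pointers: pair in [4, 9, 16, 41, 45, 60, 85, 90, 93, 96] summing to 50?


lo=0(4)+hi=9(96)=100
lo=0(4)+hi=8(93)=97
lo=0(4)+hi=7(90)=94
lo=0(4)+hi=6(85)=89
lo=0(4)+hi=5(60)=64
lo=0(4)+hi=4(45)=49
lo=1(9)+hi=4(45)=54
lo=1(9)+hi=3(41)=50

Yes: 9+41=50


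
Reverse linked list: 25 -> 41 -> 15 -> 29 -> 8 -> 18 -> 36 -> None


Step 1: curr=25, set curr.next=prev(None) | reversed so far: 25
Step 2: curr=41, set curr.next=prev(25) | reversed so far: 41 -> 25
Step 3: curr=15, set curr.next=prev(41) | reversed so far: 15 -> 41 -> 25
Step 4: curr=29, set curr.next=prev(15) | reversed so far: 29 -> 15 -> 41 -> 25
Step 5: curr=8, set curr.next=prev(29) | reversed so far: 8 -> 29 -> 15 -> 41 -> 25
Step 6: curr=18, set curr.next=prev(8) | reversed so far: 18 -> 8 -> 29 -> 15 -> 41 -> 25
Step 7: curr=36, set curr.next=prev(18) | reversed so far: 36 -> 18 -> 8 -> 29 -> 15 -> 41 -> 25

36 -> 18 -> 8 -> 29 -> 15 -> 41 -> 25 -> None


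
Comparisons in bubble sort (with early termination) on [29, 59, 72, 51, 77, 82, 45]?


Algorithm: bubble sort (with early termination)
Input: [29, 59, 72, 51, 77, 82, 45]
Sorted: [29, 45, 51, 59, 72, 77, 82]

21


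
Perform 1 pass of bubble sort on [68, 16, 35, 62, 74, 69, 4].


Initial: [68, 16, 35, 62, 74, 69, 4]
Pass 1: [16, 35, 62, 68, 69, 4, 74] (5 swaps)

After 1 pass: [16, 35, 62, 68, 69, 4, 74]


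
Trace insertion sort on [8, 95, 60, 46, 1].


Initial: [8, 95, 60, 46, 1]
Insert 95: [8, 95, 60, 46, 1]
Insert 60: [8, 60, 95, 46, 1]
Insert 46: [8, 46, 60, 95, 1]
Insert 1: [1, 8, 46, 60, 95]

Sorted: [1, 8, 46, 60, 95]


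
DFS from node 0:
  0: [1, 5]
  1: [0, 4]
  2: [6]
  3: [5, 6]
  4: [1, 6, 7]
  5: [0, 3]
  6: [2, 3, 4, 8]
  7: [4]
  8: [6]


Visit 0, push [5, 1]
Visit 1, push [4]
Visit 4, push [7, 6]
Visit 6, push [8, 3, 2]
Visit 2, push []
Visit 3, push [5]
Visit 5, push []
Visit 8, push []
Visit 7, push []

DFS order: [0, 1, 4, 6, 2, 3, 5, 8, 7]


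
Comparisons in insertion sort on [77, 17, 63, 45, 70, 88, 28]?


Algorithm: insertion sort
Input: [77, 17, 63, 45, 70, 88, 28]
Sorted: [17, 28, 45, 63, 70, 77, 88]

15


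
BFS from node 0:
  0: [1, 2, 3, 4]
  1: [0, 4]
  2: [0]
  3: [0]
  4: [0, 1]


Visit 0, enqueue [1, 2, 3, 4]
Visit 1, enqueue []
Visit 2, enqueue []
Visit 3, enqueue []
Visit 4, enqueue []

BFS order: [0, 1, 2, 3, 4]


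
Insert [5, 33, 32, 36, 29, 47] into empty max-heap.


Insert 5: [5]
Insert 33: [33, 5]
Insert 32: [33, 5, 32]
Insert 36: [36, 33, 32, 5]
Insert 29: [36, 33, 32, 5, 29]
Insert 47: [47, 33, 36, 5, 29, 32]

Final heap: [47, 33, 36, 5, 29, 32]


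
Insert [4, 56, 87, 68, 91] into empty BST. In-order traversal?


Insert 4: root
Insert 56: R from 4
Insert 87: R from 4 -> R from 56
Insert 68: R from 4 -> R from 56 -> L from 87
Insert 91: R from 4 -> R from 56 -> R from 87

In-order: [4, 56, 68, 87, 91]


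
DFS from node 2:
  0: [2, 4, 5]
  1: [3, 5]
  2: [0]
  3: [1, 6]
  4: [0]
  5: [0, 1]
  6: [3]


Visit 2, push [0]
Visit 0, push [5, 4]
Visit 4, push []
Visit 5, push [1]
Visit 1, push [3]
Visit 3, push [6]
Visit 6, push []

DFS order: [2, 0, 4, 5, 1, 3, 6]


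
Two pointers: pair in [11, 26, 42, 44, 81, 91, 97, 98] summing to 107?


lo=0(11)+hi=7(98)=109
lo=0(11)+hi=6(97)=108
lo=0(11)+hi=5(91)=102
lo=1(26)+hi=5(91)=117
lo=1(26)+hi=4(81)=107

Yes: 26+81=107


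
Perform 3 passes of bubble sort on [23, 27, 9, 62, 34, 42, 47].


Initial: [23, 27, 9, 62, 34, 42, 47]
Pass 1: [23, 9, 27, 34, 42, 47, 62] (4 swaps)
Pass 2: [9, 23, 27, 34, 42, 47, 62] (1 swaps)
Pass 3: [9, 23, 27, 34, 42, 47, 62] (0 swaps)

After 3 passes: [9, 23, 27, 34, 42, 47, 62]


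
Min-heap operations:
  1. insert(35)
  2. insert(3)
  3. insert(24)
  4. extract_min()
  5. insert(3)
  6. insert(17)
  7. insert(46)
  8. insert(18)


insert(35) -> [35]
insert(3) -> [3, 35]
insert(24) -> [3, 35, 24]
extract_min()->3, [24, 35]
insert(3) -> [3, 35, 24]
insert(17) -> [3, 17, 24, 35]
insert(46) -> [3, 17, 24, 35, 46]
insert(18) -> [3, 17, 18, 35, 46, 24]

Final heap: [3, 17, 18, 35, 46, 24]


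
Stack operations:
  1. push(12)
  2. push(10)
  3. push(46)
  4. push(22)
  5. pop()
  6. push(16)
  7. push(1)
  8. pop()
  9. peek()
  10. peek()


push(12) -> [12]
push(10) -> [12, 10]
push(46) -> [12, 10, 46]
push(22) -> [12, 10, 46, 22]
pop()->22, [12, 10, 46]
push(16) -> [12, 10, 46, 16]
push(1) -> [12, 10, 46, 16, 1]
pop()->1, [12, 10, 46, 16]
peek()->16
peek()->16

Final stack: [12, 10, 46, 16]


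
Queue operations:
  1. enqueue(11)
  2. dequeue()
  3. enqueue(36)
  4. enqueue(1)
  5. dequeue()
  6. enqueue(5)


enqueue(11) -> [11]
dequeue()->11, []
enqueue(36) -> [36]
enqueue(1) -> [36, 1]
dequeue()->36, [1]
enqueue(5) -> [1, 5]

Final queue: [1, 5]


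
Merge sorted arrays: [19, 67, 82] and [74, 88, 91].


Take 19 from A
Take 67 from A
Take 74 from B
Take 82 from A

Merged: [19, 67, 74, 82, 88, 91]


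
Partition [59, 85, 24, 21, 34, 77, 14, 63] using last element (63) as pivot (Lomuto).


Pivot: 63
  59 <= 63: advance i (no swap)
  24 <= 63: swap -> [59, 24, 85, 21, 34, 77, 14, 63]
  21 <= 63: swap -> [59, 24, 21, 85, 34, 77, 14, 63]
  34 <= 63: swap -> [59, 24, 21, 34, 85, 77, 14, 63]
  14 <= 63: swap -> [59, 24, 21, 34, 14, 77, 85, 63]
Place pivot at 5: [59, 24, 21, 34, 14, 63, 85, 77]

Partitioned: [59, 24, 21, 34, 14, 63, 85, 77]


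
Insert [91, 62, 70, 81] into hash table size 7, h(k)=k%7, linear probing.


Insert 91: h=0 -> slot 0
Insert 62: h=6 -> slot 6
Insert 70: h=0, 1 probes -> slot 1
Insert 81: h=4 -> slot 4

Table: [91, 70, None, None, 81, None, 62]


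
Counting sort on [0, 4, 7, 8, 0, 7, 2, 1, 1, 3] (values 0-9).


Input: [0, 4, 7, 8, 0, 7, 2, 1, 1, 3]
Counts: [2, 2, 1, 1, 1, 0, 0, 2, 1, 0]

Sorted: [0, 0, 1, 1, 2, 3, 4, 7, 7, 8]


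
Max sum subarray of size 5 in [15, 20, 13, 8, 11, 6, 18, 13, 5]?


[0:5]: 67
[1:6]: 58
[2:7]: 56
[3:8]: 56
[4:9]: 53

Max: 67 at [0:5]


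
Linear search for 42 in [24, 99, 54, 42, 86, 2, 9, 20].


i=0: 24!=42
i=1: 99!=42
i=2: 54!=42
i=3: 42==42 found!

Found at 3, 4 comps


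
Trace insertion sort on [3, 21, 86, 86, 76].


Initial: [3, 21, 86, 86, 76]
Insert 21: [3, 21, 86, 86, 76]
Insert 86: [3, 21, 86, 86, 76]
Insert 86: [3, 21, 86, 86, 76]
Insert 76: [3, 21, 76, 86, 86]

Sorted: [3, 21, 76, 86, 86]


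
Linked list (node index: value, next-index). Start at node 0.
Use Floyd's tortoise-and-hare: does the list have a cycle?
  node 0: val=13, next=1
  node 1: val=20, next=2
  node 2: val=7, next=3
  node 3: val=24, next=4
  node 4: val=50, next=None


Floyd's tortoise (slow, +1) and hare (fast, +2):
  init: slow=0, fast=0
  step 1: slow=1, fast=2
  step 2: slow=2, fast=4
  step 3: fast -> None, no cycle

Cycle: no


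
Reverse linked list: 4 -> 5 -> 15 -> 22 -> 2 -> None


Step 1: curr=4, set curr.next=prev(None) | reversed so far: 4
Step 2: curr=5, set curr.next=prev(4) | reversed so far: 5 -> 4
Step 3: curr=15, set curr.next=prev(5) | reversed so far: 15 -> 5 -> 4
Step 4: curr=22, set curr.next=prev(15) | reversed so far: 22 -> 15 -> 5 -> 4
Step 5: curr=2, set curr.next=prev(22) | reversed so far: 2 -> 22 -> 15 -> 5 -> 4

2 -> 22 -> 15 -> 5 -> 4 -> None


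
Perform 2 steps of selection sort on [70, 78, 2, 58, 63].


Initial: [70, 78, 2, 58, 63]
Step 1: min=2 at 2
  Swap: [2, 78, 70, 58, 63]
Step 2: min=58 at 3
  Swap: [2, 58, 70, 78, 63]

After 2 steps: [2, 58, 70, 78, 63]


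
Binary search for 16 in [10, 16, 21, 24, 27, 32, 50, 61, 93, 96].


Step 1: lo=0, hi=9, mid=4, val=27
Step 2: lo=0, hi=3, mid=1, val=16

Found at index 1


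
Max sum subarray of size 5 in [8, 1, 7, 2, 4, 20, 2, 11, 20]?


[0:5]: 22
[1:6]: 34
[2:7]: 35
[3:8]: 39
[4:9]: 57

Max: 57 at [4:9]


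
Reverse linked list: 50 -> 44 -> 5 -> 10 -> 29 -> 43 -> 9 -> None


Step 1: curr=50, set curr.next=prev(None) | reversed so far: 50
Step 2: curr=44, set curr.next=prev(50) | reversed so far: 44 -> 50
Step 3: curr=5, set curr.next=prev(44) | reversed so far: 5 -> 44 -> 50
Step 4: curr=10, set curr.next=prev(5) | reversed so far: 10 -> 5 -> 44 -> 50
Step 5: curr=29, set curr.next=prev(10) | reversed so far: 29 -> 10 -> 5 -> 44 -> 50
Step 6: curr=43, set curr.next=prev(29) | reversed so far: 43 -> 29 -> 10 -> 5 -> 44 -> 50
Step 7: curr=9, set curr.next=prev(43) | reversed so far: 9 -> 43 -> 29 -> 10 -> 5 -> 44 -> 50

9 -> 43 -> 29 -> 10 -> 5 -> 44 -> 50 -> None


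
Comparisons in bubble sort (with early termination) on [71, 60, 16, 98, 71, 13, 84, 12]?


Algorithm: bubble sort (with early termination)
Input: [71, 60, 16, 98, 71, 13, 84, 12]
Sorted: [12, 13, 16, 60, 71, 71, 84, 98]

28


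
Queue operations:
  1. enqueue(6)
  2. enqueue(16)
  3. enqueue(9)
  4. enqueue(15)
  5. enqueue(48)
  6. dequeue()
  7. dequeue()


enqueue(6) -> [6]
enqueue(16) -> [6, 16]
enqueue(9) -> [6, 16, 9]
enqueue(15) -> [6, 16, 9, 15]
enqueue(48) -> [6, 16, 9, 15, 48]
dequeue()->6, [16, 9, 15, 48]
dequeue()->16, [9, 15, 48]

Final queue: [9, 15, 48]


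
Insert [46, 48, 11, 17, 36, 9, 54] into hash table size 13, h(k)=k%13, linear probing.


Insert 46: h=7 -> slot 7
Insert 48: h=9 -> slot 9
Insert 11: h=11 -> slot 11
Insert 17: h=4 -> slot 4
Insert 36: h=10 -> slot 10
Insert 9: h=9, 3 probes -> slot 12
Insert 54: h=2 -> slot 2

Table: [None, None, 54, None, 17, None, None, 46, None, 48, 36, 11, 9]


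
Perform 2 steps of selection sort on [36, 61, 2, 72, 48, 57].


Initial: [36, 61, 2, 72, 48, 57]
Step 1: min=2 at 2
  Swap: [2, 61, 36, 72, 48, 57]
Step 2: min=36 at 2
  Swap: [2, 36, 61, 72, 48, 57]

After 2 steps: [2, 36, 61, 72, 48, 57]


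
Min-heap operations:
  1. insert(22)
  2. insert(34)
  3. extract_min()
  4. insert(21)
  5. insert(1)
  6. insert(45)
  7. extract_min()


insert(22) -> [22]
insert(34) -> [22, 34]
extract_min()->22, [34]
insert(21) -> [21, 34]
insert(1) -> [1, 34, 21]
insert(45) -> [1, 34, 21, 45]
extract_min()->1, [21, 34, 45]

Final heap: [21, 34, 45]


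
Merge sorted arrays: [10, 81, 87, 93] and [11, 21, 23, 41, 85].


Take 10 from A
Take 11 from B
Take 21 from B
Take 23 from B
Take 41 from B
Take 81 from A
Take 85 from B

Merged: [10, 11, 21, 23, 41, 81, 85, 87, 93]


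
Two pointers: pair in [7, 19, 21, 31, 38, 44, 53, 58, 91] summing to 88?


lo=0(7)+hi=8(91)=98
lo=0(7)+hi=7(58)=65
lo=1(19)+hi=7(58)=77
lo=2(21)+hi=7(58)=79
lo=3(31)+hi=7(58)=89
lo=3(31)+hi=6(53)=84
lo=4(38)+hi=6(53)=91
lo=4(38)+hi=5(44)=82

No pair found


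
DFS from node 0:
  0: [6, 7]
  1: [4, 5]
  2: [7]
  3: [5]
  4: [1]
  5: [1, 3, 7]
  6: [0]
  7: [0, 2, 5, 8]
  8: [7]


Visit 0, push [7, 6]
Visit 6, push []
Visit 7, push [8, 5, 2]
Visit 2, push []
Visit 5, push [3, 1]
Visit 1, push [4]
Visit 4, push []
Visit 3, push []
Visit 8, push []

DFS order: [0, 6, 7, 2, 5, 1, 4, 3, 8]


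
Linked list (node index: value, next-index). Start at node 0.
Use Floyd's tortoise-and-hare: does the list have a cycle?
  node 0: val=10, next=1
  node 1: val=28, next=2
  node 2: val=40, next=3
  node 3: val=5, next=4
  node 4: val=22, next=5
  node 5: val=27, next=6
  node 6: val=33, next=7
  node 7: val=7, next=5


Floyd's tortoise (slow, +1) and hare (fast, +2):
  init: slow=0, fast=0
  step 1: slow=1, fast=2
  step 2: slow=2, fast=4
  step 3: slow=3, fast=6
  step 4: slow=4, fast=5
  step 5: slow=5, fast=7
  step 6: slow=6, fast=6
  slow == fast at node 6: cycle detected

Cycle: yes


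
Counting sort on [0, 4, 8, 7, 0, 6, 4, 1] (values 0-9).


Input: [0, 4, 8, 7, 0, 6, 4, 1]
Counts: [2, 1, 0, 0, 2, 0, 1, 1, 1, 0]

Sorted: [0, 0, 1, 4, 4, 6, 7, 8]


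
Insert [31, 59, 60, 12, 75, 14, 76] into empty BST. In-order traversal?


Insert 31: root
Insert 59: R from 31
Insert 60: R from 31 -> R from 59
Insert 12: L from 31
Insert 75: R from 31 -> R from 59 -> R from 60
Insert 14: L from 31 -> R from 12
Insert 76: R from 31 -> R from 59 -> R from 60 -> R from 75

In-order: [12, 14, 31, 59, 60, 75, 76]


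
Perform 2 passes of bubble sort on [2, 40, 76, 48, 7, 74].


Initial: [2, 40, 76, 48, 7, 74]
Pass 1: [2, 40, 48, 7, 74, 76] (3 swaps)
Pass 2: [2, 40, 7, 48, 74, 76] (1 swaps)

After 2 passes: [2, 40, 7, 48, 74, 76]
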